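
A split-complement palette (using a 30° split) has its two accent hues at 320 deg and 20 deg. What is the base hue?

170°

The accents sit 30° either side of the complement, so the complement is their short-arc midpoint on the wheel.
Short-arc midpoint of 320° and 20°: 350°.
Base is 180° from the complement: 350 − 180 = 170°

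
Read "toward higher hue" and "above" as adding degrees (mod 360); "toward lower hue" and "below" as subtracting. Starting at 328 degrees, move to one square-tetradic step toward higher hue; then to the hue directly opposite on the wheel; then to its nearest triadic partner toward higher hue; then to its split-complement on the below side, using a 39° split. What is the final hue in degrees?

139°

square ↑ +90°: 328 + 90 = 418 → 418 − 360 = 58°
complement +180°: 58 + 180 = 238°
triadic ↑ +120°: 238 + 120 = 358°
split-comp 39° ↓ +141°: 358 + 141 = 499 → 499 − 360 = 139°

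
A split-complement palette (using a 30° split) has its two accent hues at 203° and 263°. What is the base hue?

The accents sit 30° either side of the complement, so the complement is their short-arc midpoint on the wheel.
Short-arc midpoint of 203° and 263°: 233°.
Base is 180° from the complement: 233 − 180 = 53°

53°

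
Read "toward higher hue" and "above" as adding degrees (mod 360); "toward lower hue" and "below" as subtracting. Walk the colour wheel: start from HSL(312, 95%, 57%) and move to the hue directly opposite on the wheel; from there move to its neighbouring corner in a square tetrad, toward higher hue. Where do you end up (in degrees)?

+180° (complement): 312 + 180 = 492 → 492 − 360 = 132°
+90° (square ↑): 132 + 90 = 222°

222°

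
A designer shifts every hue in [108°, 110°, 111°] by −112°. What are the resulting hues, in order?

356°, 358°, 359°

108 − 112 = -4 → -4 + 360 = 356°
110 − 112 = -2 → -2 + 360 = 358°
111 − 112 = -1 → -1 + 360 = 359°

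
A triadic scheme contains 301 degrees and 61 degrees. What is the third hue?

181°

A triad spaces three hues 120° apart.
The full set is {61°, 181°, 301°}.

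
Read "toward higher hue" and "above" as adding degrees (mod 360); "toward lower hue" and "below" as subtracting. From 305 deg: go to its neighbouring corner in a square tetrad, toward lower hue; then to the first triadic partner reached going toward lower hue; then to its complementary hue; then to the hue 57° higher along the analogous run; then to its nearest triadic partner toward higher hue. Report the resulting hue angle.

92°

square ↓ −90°: 305 − 90 = 215°
triadic ↓ −120°: 215 − 120 = 95°
complement +180°: 95 + 180 = 275°
analog 57° ↑ +57°: 275 + 57 = 332°
triadic ↑ +120°: 332 + 120 = 452 → 452 − 360 = 92°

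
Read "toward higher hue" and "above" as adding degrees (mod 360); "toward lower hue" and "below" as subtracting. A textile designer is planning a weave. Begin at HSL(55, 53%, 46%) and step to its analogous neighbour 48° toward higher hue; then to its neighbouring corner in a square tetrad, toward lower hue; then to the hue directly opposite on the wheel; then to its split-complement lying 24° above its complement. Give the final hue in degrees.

37°

55 + 48 = 103°   (analog 48° ↑)
103 − 90 = 13°   (square ↓)
13 + 180 = 193°   (complement)
193 + 204 = 397 → 397 − 360 = 37°   (split-comp 24° ↑)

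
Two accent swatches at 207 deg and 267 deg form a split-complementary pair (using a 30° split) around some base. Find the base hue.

57°

The accents sit 30° either side of the complement, so the complement is their short-arc midpoint on the wheel.
Short-arc midpoint of 207° and 267°: 237°.
Base is 180° from the complement: 237 − 180 = 57°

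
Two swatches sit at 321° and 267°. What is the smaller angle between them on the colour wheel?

54°

|321 − 267| = 54.
54 ≤ 180, so the shorter arc is 54°.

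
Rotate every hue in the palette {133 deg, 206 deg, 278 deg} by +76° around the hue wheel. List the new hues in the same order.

209°, 282°, 354°

133 + 76 = 209°
206 + 76 = 282°
278 + 76 = 354°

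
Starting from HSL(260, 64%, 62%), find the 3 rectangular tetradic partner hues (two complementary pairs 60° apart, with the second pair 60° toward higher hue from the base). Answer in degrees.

A rectangular tetradic uses two complementary pairs 60° apart: offsets 0°, 60°, 180°, 240°.
260 + 60 = 320°
260 + 180 = 440 → 440 − 360 = 80°
260 + 240 = 500 → 500 − 360 = 140°

320°, 80°, 140°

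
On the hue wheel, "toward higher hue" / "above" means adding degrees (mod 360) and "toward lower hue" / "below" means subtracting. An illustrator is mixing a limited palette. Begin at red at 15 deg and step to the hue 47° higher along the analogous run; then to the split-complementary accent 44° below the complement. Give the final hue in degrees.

analog 47° ↑ +47°: 15 + 47 = 62°
split-comp 44° ↓ +136°: 62 + 136 = 198°

198°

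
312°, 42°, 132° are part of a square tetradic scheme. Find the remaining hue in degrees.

222°

A square tetradic scheme places four hues every 90°.
The full set through 42° is {42°, 132°, 222°, 312°}.
Given {42°, 132°, 312°}, the missing hue is 222°.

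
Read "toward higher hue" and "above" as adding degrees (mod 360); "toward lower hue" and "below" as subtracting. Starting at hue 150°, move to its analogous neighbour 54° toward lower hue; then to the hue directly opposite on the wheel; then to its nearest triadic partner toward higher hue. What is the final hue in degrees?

analog 54° ↓ −54°: 150 − 54 = 96°
complement +180°: 96 + 180 = 276°
triadic ↑ +120°: 276 + 120 = 396 → 396 − 360 = 36°

36°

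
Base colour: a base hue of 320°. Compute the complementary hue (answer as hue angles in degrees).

The complement sits 180° across the wheel.
320 + 180 = 500 → 500 − 360 = 140°

140°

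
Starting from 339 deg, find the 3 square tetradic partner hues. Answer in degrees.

A square tetradic scheme places four hues every 90°.
339 + 90 = 429 → 429 − 360 = 69°
339 + 180 = 519 → 519 − 360 = 159°
339 + 270 = 609 → 609 − 360 = 249°

69°, 159° and 249°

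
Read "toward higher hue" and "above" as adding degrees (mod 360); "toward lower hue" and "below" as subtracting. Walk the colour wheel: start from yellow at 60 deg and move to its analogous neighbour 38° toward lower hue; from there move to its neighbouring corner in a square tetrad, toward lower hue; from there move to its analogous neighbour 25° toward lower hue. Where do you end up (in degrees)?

60 − 38 = 22°   (analog 38° ↓)
22 − 90 = -68 → -68 + 360 = 292°   (square ↓)
292 − 25 = 267°   (analog 25° ↓)

267°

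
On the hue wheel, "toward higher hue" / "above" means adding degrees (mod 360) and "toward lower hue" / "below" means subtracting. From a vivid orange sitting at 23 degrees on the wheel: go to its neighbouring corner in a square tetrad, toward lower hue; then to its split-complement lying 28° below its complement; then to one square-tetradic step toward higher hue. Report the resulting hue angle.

23 − 90 = -67 → -67 + 360 = 293°   (square ↓)
293 + 152 = 445 → 445 − 360 = 85°   (split-comp 28° ↓)
85 + 90 = 175°   (square ↑)

175°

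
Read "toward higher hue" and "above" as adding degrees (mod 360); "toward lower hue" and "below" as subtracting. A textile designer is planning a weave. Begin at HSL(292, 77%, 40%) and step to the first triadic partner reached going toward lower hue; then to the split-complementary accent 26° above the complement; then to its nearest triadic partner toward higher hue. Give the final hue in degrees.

138°

292 − 120 = 172°   (triadic ↓)
172 + 206 = 378 → 378 − 360 = 18°   (split-comp 26° ↑)
18 + 120 = 138°   (triadic ↑)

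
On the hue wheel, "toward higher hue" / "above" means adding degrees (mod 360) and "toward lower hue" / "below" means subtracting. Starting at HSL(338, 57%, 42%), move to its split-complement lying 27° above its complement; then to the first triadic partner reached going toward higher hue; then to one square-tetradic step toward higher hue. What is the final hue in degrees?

35°

split-comp 27° ↑ +207°: 338 + 207 = 545 → 545 − 360 = 185°
triadic ↑ +120°: 185 + 120 = 305°
square ↑ +90°: 305 + 90 = 395 → 395 − 360 = 35°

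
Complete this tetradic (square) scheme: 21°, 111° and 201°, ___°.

291°

A square tetradic scheme places four hues every 90°.
The full set through 21° is {21°, 111°, 201°, 291°}.
Given {21°, 111°, 201°}, the missing hue is 291°.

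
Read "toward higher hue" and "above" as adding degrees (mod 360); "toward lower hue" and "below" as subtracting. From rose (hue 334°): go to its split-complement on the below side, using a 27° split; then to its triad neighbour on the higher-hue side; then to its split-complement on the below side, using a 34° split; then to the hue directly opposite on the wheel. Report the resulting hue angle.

split-comp 27° ↓ +153°: 334 + 153 = 487 → 487 − 360 = 127°
triadic ↑ +120°: 127 + 120 = 247°
split-comp 34° ↓ +146°: 247 + 146 = 393 → 393 − 360 = 33°
complement +180°: 33 + 180 = 213°

213°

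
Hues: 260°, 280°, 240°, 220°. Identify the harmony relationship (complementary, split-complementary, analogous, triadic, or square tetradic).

analogous

Sort the hues: 220°, 240°, 260°, 280°.
Successive gaps around the wheel: 20°, 20°, 20°, 300°.
A run of hues at equal small steps (20°) with one large closing gap is an analogous group.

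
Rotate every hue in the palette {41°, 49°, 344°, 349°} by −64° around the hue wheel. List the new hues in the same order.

41 − 64 = -23 → -23 + 360 = 337°
49 − 64 = -15 → -15 + 360 = 345°
344 − 64 = 280°
349 − 64 = 285°

337°, 345°, 280°, 285°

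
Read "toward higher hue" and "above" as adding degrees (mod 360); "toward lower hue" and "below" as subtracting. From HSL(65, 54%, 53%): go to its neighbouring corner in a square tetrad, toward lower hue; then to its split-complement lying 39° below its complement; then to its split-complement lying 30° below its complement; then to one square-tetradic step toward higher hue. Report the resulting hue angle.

356°

−90° (square ↓): 65 − 90 = -25 → -25 + 360 = 335°
+141° (split-comp 39° ↓): 335 + 141 = 476 → 476 − 360 = 116°
+150° (split-comp 30° ↓): 116 + 150 = 266°
+90° (square ↑): 266 + 90 = 356°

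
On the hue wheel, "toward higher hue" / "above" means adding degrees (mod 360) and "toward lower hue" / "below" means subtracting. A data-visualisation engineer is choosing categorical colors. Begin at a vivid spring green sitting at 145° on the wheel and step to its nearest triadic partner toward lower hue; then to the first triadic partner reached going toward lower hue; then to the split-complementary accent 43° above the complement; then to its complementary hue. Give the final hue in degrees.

308°

−120° (triadic ↓): 145 − 120 = 25°
−120° (triadic ↓): 25 − 120 = -95 → -95 + 360 = 265°
+223° (split-comp 43° ↑): 265 + 223 = 488 → 488 − 360 = 128°
+180° (complement): 128 + 180 = 308°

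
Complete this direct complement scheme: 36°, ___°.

216°

The complement sits 180° across the wheel.
The full set through 36° is {36°, 216°}.
Given {36°}, the missing hue is 216°.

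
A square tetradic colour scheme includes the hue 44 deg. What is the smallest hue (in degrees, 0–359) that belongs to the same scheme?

A square tetradic scheme places four hues every 90°.
The full set through 44° is {44°, 134°, 224°, 314°}.

44°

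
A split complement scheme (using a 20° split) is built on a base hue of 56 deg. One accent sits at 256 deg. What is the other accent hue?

Split-complementary hues sit 20° either side of the complement.
Complement of the base 56°: 56 + 180 = 236°
The given accent 256° is 20° one side of 236°; the other accent sits 20° the other side: 236 − 20 = 216°

216°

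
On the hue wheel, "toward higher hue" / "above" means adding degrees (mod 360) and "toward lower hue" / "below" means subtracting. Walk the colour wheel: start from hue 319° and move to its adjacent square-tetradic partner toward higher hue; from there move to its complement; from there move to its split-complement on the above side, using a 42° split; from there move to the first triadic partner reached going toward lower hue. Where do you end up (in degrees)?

+90° (square ↑): 319 + 90 = 409 → 409 − 360 = 49°
+180° (complement): 49 + 180 = 229°
+222° (split-comp 42° ↑): 229 + 222 = 451 → 451 − 360 = 91°
−120° (triadic ↓): 91 − 120 = -29 → -29 + 360 = 331°

331°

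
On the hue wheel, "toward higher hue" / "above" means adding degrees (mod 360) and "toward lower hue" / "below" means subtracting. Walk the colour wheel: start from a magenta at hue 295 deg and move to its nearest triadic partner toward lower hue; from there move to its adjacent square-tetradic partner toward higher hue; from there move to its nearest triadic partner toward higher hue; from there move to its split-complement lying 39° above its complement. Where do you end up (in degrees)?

244°

triadic ↓ −120°: 295 − 120 = 175°
square ↑ +90°: 175 + 90 = 265°
triadic ↑ +120°: 265 + 120 = 385 → 385 − 360 = 25°
split-comp 39° ↑ +219°: 25 + 219 = 244°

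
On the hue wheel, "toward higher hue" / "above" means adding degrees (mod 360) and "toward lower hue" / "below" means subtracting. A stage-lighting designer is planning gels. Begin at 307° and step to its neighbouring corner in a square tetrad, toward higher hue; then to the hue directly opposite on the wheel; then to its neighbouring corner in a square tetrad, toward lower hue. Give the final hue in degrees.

127°

square ↑ +90°: 307 + 90 = 397 → 397 − 360 = 37°
complement +180°: 37 + 180 = 217°
square ↓ −90°: 217 − 90 = 127°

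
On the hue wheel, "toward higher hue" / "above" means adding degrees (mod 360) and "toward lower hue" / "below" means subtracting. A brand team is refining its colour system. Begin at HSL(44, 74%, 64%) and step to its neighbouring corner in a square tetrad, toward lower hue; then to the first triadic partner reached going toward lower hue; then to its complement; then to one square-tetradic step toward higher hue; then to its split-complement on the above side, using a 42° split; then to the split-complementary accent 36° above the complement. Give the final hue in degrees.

182°

−90° (square ↓): 44 − 90 = -46 → -46 + 360 = 314°
−120° (triadic ↓): 314 − 120 = 194°
+180° (complement): 194 + 180 = 374 → 374 − 360 = 14°
+90° (square ↑): 14 + 90 = 104°
+222° (split-comp 42° ↑): 104 + 222 = 326°
+216° (split-comp 36° ↑): 326 + 216 = 542 → 542 − 360 = 182°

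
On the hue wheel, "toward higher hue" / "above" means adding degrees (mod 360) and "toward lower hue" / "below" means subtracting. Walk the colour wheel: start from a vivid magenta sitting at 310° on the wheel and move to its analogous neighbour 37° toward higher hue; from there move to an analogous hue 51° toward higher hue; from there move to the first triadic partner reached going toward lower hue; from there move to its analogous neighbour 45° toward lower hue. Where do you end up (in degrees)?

+37° (analog 37° ↑): 310 + 37 = 347°
+51° (analog 51° ↑): 347 + 51 = 398 → 398 − 360 = 38°
−120° (triadic ↓): 38 − 120 = -82 → -82 + 360 = 278°
−45° (analog 45° ↓): 278 − 45 = 233°

233°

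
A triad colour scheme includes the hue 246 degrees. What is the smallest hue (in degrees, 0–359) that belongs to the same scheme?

A triad places three hues 120° apart.
The full set through 246° is {6°, 126°, 246°}.

6°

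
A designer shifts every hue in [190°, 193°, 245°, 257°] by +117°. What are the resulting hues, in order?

307°, 310°, 2°, 14°

190 + 117 = 307°
193 + 117 = 310°
245 + 117 = 362 → 362 − 360 = 2°
257 + 117 = 374 → 374 − 360 = 14°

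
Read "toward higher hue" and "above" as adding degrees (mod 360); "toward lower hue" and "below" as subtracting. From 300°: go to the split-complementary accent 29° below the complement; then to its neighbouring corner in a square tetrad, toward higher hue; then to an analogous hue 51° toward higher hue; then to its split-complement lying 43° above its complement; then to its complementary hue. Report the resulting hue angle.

300 + 151 = 451 → 451 − 360 = 91°   (split-comp 29° ↓)
91 + 90 = 181°   (square ↑)
181 + 51 = 232°   (analog 51° ↑)
232 + 223 = 455 → 455 − 360 = 95°   (split-comp 43° ↑)
95 + 180 = 275°   (complement)

275°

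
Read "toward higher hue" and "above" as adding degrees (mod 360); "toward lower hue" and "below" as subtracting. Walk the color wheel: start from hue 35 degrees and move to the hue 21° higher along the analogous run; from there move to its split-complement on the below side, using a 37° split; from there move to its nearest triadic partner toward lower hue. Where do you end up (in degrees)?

79°

35 + 21 = 56°   (analog 21° ↑)
56 + 143 = 199°   (split-comp 37° ↓)
199 − 120 = 79°   (triadic ↓)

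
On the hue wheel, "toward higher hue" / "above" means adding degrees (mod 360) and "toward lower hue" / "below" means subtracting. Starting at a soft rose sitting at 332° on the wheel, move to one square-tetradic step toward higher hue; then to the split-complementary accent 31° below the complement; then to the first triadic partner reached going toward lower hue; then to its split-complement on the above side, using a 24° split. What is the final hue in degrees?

square ↑ +90°: 332 + 90 = 422 → 422 − 360 = 62°
split-comp 31° ↓ +149°: 62 + 149 = 211°
triadic ↓ −120°: 211 − 120 = 91°
split-comp 24° ↑ +204°: 91 + 204 = 295°

295°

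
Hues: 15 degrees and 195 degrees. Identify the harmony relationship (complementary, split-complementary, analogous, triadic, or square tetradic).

Sort the hues: 15°, 195°.
Successive gaps around the wheel: 180°, 180°.
Two hues 180° apart are complementary.

complementary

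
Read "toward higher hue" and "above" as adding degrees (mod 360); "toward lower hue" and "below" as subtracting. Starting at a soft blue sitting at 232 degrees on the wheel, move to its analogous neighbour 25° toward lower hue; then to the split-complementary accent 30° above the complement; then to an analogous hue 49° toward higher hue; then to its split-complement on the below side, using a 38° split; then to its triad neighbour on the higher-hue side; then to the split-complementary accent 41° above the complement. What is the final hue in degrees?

229°

analog 25° ↓ −25°: 232 − 25 = 207°
split-comp 30° ↑ +210°: 207 + 210 = 417 → 417 − 360 = 57°
analog 49° ↑ +49°: 57 + 49 = 106°
split-comp 38° ↓ +142°: 106 + 142 = 248°
triadic ↑ +120°: 248 + 120 = 368 → 368 − 360 = 8°
split-comp 41° ↑ +221°: 8 + 221 = 229°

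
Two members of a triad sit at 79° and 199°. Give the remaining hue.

319°

A triad spaces three hues 120° apart.
The full set is {79°, 199°, 319°}.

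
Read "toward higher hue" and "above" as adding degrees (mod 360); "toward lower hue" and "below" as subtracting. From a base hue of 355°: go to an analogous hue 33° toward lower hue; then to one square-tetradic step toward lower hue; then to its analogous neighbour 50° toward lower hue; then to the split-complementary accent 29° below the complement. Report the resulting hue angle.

analog 33° ↓ −33°: 355 − 33 = 322°
square ↓ −90°: 322 − 90 = 232°
analog 50° ↓ −50°: 232 − 50 = 182°
split-comp 29° ↓ +151°: 182 + 151 = 333°

333°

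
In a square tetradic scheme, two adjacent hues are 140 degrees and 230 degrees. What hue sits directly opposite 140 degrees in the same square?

A square tetradic scheme places four hues 90° apart; opposite corners are 180° apart.
140 + 180 = 320°

320°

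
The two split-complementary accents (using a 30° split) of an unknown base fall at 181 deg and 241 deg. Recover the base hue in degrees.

The accents sit 30° either side of the complement, so the complement is their short-arc midpoint on the wheel.
Short-arc midpoint of 181° and 241°: 211°.
Base is 180° from the complement: 211 − 180 = 31°

31°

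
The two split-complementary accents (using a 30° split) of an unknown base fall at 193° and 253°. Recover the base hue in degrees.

The accents sit 30° either side of the complement, so the complement is their short-arc midpoint on the wheel.
Short-arc midpoint of 193° and 253°: 223°.
Base is 180° from the complement: 223 − 180 = 43°

43°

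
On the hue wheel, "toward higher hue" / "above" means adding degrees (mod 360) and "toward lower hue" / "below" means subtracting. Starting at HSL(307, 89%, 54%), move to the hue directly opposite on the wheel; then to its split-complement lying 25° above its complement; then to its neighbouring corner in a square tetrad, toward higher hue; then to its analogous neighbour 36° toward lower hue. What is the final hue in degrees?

26°

307 + 180 = 487 → 487 − 360 = 127°   (complement)
127 + 205 = 332°   (split-comp 25° ↑)
332 + 90 = 422 → 422 − 360 = 62°   (square ↑)
62 − 36 = 26°   (analog 36° ↓)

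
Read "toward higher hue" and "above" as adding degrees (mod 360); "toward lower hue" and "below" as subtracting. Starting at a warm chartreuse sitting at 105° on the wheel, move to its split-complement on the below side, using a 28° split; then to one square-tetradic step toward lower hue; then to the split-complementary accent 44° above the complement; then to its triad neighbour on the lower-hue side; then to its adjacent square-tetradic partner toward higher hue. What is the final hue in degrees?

1°

split-comp 28° ↓ +152°: 105 + 152 = 257°
square ↓ −90°: 257 − 90 = 167°
split-comp 44° ↑ +224°: 167 + 224 = 391 → 391 − 360 = 31°
triadic ↓ −120°: 31 − 120 = -89 → -89 + 360 = 271°
square ↑ +90°: 271 + 90 = 361 → 361 − 360 = 1°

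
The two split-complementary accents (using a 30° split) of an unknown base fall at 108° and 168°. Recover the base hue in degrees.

The accents sit 30° either side of the complement, so the complement is their short-arc midpoint on the wheel.
Short-arc midpoint of 108° and 168°: 138°.
Base is 180° from the complement: 138 − 180 = -42 → -42 + 360 = 318°

318°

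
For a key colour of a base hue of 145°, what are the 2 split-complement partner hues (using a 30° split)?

Split-complementary hues sit 30° either side of the complement.
Complement of 145°: 145 + 180 = 325°
325 − 30 = 295°
325 + 30 = 355°

295° and 355°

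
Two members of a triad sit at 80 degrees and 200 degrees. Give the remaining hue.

320°

A triad spaces three hues 120° apart.
The full set is {80°, 200°, 320°}.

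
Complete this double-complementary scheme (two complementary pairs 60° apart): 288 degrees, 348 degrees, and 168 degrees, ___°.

108°

A rectangular tetradic uses two complementary pairs 60° apart: offsets 0°, 60°, 180°, 240°.
Among {168°, 288°, 348°}, 168° and 348° are a 180° pair.
The remaining hue 288° needs its own complement: 288 + 180 = 468 → 468 − 360 = 108°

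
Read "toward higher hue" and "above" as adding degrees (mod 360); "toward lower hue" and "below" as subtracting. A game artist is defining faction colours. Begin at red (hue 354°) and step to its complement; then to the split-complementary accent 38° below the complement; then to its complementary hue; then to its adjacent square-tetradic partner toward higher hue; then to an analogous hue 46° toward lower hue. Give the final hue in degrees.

180°

354 + 180 = 534 → 534 − 360 = 174°   (complement)
174 + 142 = 316°   (split-comp 38° ↓)
316 + 180 = 496 → 496 − 360 = 136°   (complement)
136 + 90 = 226°   (square ↑)
226 − 46 = 180°   (analog 46° ↓)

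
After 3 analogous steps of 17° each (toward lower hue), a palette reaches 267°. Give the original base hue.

3 steps of 17° (toward lower hue) give a net shift of −51°.
Start = end − shift: 267 + 51 = 318°

318°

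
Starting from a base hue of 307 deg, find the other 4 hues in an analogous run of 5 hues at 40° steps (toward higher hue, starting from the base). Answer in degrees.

347°, 27°, 67°, 107°

Analogous hues sit every 40° along the wheel.
307 + 40 = 347°
307 + 80 = 387 → 387 − 360 = 27°
307 + 120 = 427 → 427 − 360 = 67°
307 + 160 = 467 → 467 − 360 = 107°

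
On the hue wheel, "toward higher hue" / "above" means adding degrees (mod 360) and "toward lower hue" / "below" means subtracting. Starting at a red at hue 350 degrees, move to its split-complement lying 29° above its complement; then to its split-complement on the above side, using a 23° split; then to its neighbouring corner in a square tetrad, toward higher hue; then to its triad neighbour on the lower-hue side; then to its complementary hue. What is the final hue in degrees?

+209° (split-comp 29° ↑): 350 + 209 = 559 → 559 − 360 = 199°
+203° (split-comp 23° ↑): 199 + 203 = 402 → 402 − 360 = 42°
+90° (square ↑): 42 + 90 = 132°
−120° (triadic ↓): 132 − 120 = 12°
+180° (complement): 12 + 180 = 192°

192°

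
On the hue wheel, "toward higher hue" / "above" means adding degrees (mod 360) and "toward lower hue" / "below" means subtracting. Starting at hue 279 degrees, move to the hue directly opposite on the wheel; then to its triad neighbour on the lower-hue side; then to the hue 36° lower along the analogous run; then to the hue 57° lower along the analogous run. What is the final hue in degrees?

279 + 180 = 459 → 459 − 360 = 99°   (complement)
99 − 120 = -21 → -21 + 360 = 339°   (triadic ↓)
339 − 36 = 303°   (analog 36° ↓)
303 − 57 = 246°   (analog 57° ↓)

246°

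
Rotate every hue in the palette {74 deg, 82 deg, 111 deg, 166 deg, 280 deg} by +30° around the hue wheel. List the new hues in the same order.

74 + 30 = 104°
82 + 30 = 112°
111 + 30 = 141°
166 + 30 = 196°
280 + 30 = 310°

104°, 112°, 141°, 196°, 310°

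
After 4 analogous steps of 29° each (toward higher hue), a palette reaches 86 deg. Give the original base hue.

330°

4 steps of 29° (toward higher hue) give a net shift of +116°.
Start = end − shift: 86 − 116 = -30 → -30 + 360 = 330°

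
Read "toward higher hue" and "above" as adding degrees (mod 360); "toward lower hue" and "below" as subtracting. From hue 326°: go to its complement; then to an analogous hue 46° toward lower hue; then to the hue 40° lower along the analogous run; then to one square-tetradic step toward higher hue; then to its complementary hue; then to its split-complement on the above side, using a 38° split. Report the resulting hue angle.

188°

+180° (complement): 326 + 180 = 506 → 506 − 360 = 146°
−46° (analog 46° ↓): 146 − 46 = 100°
−40° (analog 40° ↓): 100 − 40 = 60°
+90° (square ↑): 60 + 90 = 150°
+180° (complement): 150 + 180 = 330°
+218° (split-comp 38° ↑): 330 + 218 = 548 → 548 − 360 = 188°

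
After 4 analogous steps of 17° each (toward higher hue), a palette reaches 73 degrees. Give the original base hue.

4 steps of 17° (toward higher hue) give a net shift of +68°.
Start = end − shift: 73 − 68 = 5°

5°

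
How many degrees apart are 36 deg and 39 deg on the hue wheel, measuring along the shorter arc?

3°

|36 − 39| = 3.
3 ≤ 180, so the shorter arc is 3°.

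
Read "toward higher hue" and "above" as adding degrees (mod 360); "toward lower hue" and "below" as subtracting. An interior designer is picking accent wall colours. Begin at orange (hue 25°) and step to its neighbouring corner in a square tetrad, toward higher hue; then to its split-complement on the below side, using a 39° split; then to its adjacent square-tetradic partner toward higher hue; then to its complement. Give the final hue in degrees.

25 + 90 = 115°   (square ↑)
115 + 141 = 256°   (split-comp 39° ↓)
256 + 90 = 346°   (square ↑)
346 + 180 = 526 → 526 − 360 = 166°   (complement)

166°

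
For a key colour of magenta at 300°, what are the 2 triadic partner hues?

A triad places three hues 120° apart.
300 + 120 = 420 → 420 − 360 = 60°
300 + 240 = 540 → 540 − 360 = 180°

60° and 180°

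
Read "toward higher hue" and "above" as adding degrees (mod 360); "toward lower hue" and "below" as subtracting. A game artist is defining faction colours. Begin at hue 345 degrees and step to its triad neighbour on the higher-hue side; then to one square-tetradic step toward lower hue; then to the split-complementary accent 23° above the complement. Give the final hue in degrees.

+120° (triadic ↑): 345 + 120 = 465 → 465 − 360 = 105°
−90° (square ↓): 105 − 90 = 15°
+203° (split-comp 23° ↑): 15 + 203 = 218°

218°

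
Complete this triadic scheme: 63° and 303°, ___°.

183°

A triad places three hues 120° apart.
The full set through 63° is {63°, 183°, 303°}.
Given {63°, 303°}, the missing hue is 183°.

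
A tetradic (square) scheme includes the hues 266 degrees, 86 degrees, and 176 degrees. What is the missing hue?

356°

A square tetradic scheme places four hues every 90°.
The full set through 86° is {86°, 176°, 266°, 356°}.
Given {86°, 176°, 266°}, the missing hue is 356°.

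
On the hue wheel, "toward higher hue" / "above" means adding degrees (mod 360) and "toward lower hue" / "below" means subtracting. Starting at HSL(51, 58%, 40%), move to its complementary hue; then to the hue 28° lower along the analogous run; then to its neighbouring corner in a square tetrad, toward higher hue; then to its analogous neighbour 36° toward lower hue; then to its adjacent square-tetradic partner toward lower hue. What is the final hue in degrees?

167°

complement +180°: 51 + 180 = 231°
analog 28° ↓ −28°: 231 − 28 = 203°
square ↑ +90°: 203 + 90 = 293°
analog 36° ↓ −36°: 293 − 36 = 257°
square ↓ −90°: 257 − 90 = 167°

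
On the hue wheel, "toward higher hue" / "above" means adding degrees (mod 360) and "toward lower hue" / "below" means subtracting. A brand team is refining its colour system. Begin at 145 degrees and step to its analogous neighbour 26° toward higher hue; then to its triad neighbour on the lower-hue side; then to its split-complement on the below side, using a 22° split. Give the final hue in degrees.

analog 26° ↑ +26°: 145 + 26 = 171°
triadic ↓ −120°: 171 − 120 = 51°
split-comp 22° ↓ +158°: 51 + 158 = 209°

209°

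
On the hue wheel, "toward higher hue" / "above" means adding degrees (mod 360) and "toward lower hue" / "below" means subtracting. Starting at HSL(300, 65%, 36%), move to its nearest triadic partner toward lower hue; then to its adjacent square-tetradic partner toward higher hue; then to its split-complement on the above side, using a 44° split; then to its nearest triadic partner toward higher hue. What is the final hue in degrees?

−120° (triadic ↓): 300 − 120 = 180°
+90° (square ↑): 180 + 90 = 270°
+224° (split-comp 44° ↑): 270 + 224 = 494 → 494 − 360 = 134°
+120° (triadic ↑): 134 + 120 = 254°

254°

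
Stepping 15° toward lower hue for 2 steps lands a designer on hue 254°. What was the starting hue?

2 steps of 15° (toward lower hue) give a net shift of −30°.
Start = end − shift: 254 + 30 = 284°

284°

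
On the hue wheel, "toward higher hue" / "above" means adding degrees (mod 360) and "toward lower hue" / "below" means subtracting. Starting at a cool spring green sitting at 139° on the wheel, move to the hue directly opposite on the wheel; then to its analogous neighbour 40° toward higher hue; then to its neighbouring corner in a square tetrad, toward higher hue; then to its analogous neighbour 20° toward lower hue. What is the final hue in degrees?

69°

139 + 180 = 319°   (complement)
319 + 40 = 359°   (analog 40° ↑)
359 + 90 = 449 → 449 − 360 = 89°   (square ↑)
89 − 20 = 69°   (analog 20° ↓)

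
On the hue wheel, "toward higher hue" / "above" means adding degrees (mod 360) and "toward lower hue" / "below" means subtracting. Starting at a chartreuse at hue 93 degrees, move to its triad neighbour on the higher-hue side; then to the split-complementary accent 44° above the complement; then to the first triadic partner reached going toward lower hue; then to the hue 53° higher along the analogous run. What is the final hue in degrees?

93 + 120 = 213°   (triadic ↑)
213 + 224 = 437 → 437 − 360 = 77°   (split-comp 44° ↑)
77 − 120 = -43 → -43 + 360 = 317°   (triadic ↓)
317 + 53 = 370 → 370 − 360 = 10°   (analog 53° ↑)

10°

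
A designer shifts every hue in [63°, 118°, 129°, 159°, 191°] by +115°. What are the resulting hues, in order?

178°, 233°, 244°, 274°, 306°

63 + 115 = 178°
118 + 115 = 233°
129 + 115 = 244°
159 + 115 = 274°
191 + 115 = 306°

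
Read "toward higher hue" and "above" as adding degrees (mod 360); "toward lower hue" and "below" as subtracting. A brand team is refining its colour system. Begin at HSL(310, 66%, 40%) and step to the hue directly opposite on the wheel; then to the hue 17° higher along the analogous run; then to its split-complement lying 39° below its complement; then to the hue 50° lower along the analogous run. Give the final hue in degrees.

238°

310 + 180 = 490 → 490 − 360 = 130°   (complement)
130 + 17 = 147°   (analog 17° ↑)
147 + 141 = 288°   (split-comp 39° ↓)
288 − 50 = 238°   (analog 50° ↓)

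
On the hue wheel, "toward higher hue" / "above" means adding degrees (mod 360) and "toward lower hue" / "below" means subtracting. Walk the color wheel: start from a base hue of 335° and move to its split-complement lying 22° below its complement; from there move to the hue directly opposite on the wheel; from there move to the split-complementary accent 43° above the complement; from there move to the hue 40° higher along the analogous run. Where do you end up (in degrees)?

split-comp 22° ↓ +158°: 335 + 158 = 493 → 493 − 360 = 133°
complement +180°: 133 + 180 = 313°
split-comp 43° ↑ +223°: 313 + 223 = 536 → 536 − 360 = 176°
analog 40° ↑ +40°: 176 + 40 = 216°

216°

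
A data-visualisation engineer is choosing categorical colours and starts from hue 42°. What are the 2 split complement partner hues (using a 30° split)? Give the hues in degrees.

192° and 252°

Split-complementary hues sit 30° either side of the complement.
Complement of 42°: 42 + 180 = 222°
222 − 30 = 192°
222 + 30 = 252°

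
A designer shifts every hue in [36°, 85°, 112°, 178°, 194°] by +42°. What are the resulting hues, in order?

36 + 42 = 78°
85 + 42 = 127°
112 + 42 = 154°
178 + 42 = 220°
194 + 42 = 236°

78°, 127°, 154°, 220°, 236°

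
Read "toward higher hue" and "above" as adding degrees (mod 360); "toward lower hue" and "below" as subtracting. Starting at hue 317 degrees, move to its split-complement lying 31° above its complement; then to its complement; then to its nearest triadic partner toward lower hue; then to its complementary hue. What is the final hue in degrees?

317 + 211 = 528 → 528 − 360 = 168°   (split-comp 31° ↑)
168 + 180 = 348°   (complement)
348 − 120 = 228°   (triadic ↓)
228 + 180 = 408 → 408 − 360 = 48°   (complement)

48°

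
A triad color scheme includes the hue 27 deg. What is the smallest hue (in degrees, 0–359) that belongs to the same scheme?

A triad places three hues 120° apart.
The full set through 27° is {27°, 147°, 267°}.

27°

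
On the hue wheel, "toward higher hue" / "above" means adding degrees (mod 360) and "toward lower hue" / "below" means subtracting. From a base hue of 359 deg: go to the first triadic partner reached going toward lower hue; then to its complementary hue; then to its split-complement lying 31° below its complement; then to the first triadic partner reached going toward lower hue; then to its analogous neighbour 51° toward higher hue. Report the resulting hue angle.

139°

triadic ↓ −120°: 359 − 120 = 239°
complement +180°: 239 + 180 = 419 → 419 − 360 = 59°
split-comp 31° ↓ +149°: 59 + 149 = 208°
triadic ↓ −120°: 208 − 120 = 88°
analog 51° ↑ +51°: 88 + 51 = 139°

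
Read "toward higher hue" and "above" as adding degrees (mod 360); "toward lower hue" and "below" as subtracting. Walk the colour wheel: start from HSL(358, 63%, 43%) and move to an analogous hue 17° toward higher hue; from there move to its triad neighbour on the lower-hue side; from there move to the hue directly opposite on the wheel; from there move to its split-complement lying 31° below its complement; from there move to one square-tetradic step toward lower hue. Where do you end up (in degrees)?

134°

analog 17° ↑ +17°: 358 + 17 = 375 → 375 − 360 = 15°
triadic ↓ −120°: 15 − 120 = -105 → -105 + 360 = 255°
complement +180°: 255 + 180 = 435 → 435 − 360 = 75°
split-comp 31° ↓ +149°: 75 + 149 = 224°
square ↓ −90°: 224 − 90 = 134°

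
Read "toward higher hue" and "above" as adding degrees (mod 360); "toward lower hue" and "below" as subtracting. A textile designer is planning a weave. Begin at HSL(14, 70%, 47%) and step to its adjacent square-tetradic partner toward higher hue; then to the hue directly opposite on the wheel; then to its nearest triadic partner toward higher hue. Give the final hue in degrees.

44°

+90° (square ↑): 14 + 90 = 104°
+180° (complement): 104 + 180 = 284°
+120° (triadic ↑): 284 + 120 = 404 → 404 − 360 = 44°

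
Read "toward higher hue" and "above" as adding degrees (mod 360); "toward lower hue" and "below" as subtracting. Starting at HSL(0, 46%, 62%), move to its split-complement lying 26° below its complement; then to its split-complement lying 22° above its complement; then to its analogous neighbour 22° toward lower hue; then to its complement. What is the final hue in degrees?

154°

0 + 154 = 154°   (split-comp 26° ↓)
154 + 202 = 356°   (split-comp 22° ↑)
356 − 22 = 334°   (analog 22° ↓)
334 + 180 = 514 → 514 − 360 = 154°   (complement)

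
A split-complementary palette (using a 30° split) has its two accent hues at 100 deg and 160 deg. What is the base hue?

The accents sit 30° either side of the complement, so the complement is their short-arc midpoint on the wheel.
Short-arc midpoint of 100° and 160°: 130°.
Base is 180° from the complement: 130 − 180 = -50 → -50 + 360 = 310°

310°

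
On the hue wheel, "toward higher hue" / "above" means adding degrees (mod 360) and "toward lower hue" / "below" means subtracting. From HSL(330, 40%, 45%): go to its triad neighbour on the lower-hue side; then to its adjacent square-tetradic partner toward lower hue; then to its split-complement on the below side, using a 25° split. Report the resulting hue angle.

triadic ↓ −120°: 330 − 120 = 210°
square ↓ −90°: 210 − 90 = 120°
split-comp 25° ↓ +155°: 120 + 155 = 275°

275°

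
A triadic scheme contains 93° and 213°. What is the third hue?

333°

A triad spaces three hues 120° apart.
The full set is {93°, 213°, 333°}.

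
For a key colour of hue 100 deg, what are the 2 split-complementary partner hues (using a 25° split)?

255° and 305°

Split-complementary hues sit 25° either side of the complement.
Complement of 100 deg: 100 + 180 = 280°
280 − 25 = 255°
280 + 25 = 305°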